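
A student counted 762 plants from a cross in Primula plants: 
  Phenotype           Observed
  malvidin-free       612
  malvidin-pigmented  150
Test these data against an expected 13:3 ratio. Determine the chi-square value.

0.437

Total ratio parts = 16. Expected numbers out of 762:
  malvidin-free: 762 × 13/16 = 619.125
  malvidin-pigmented: 762 × 3/16 = 142.875
χ² = Σ (O − E)² / E
  malvidin-free: (612 − 619.125)² / 619.125 = 0.0820
  malvidin-pigmented: (150 − 142.875)² / 142.875 = 0.3553
χ² = 0.0820 + 0.3553 = 0.4373 ≈ 0.437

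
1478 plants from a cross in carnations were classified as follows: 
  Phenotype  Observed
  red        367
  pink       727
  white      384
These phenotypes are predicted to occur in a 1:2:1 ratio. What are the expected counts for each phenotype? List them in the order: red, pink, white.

Expected counts for N = 1478 under a 1:2:1 ratio (total parts = 4):
  red: 1478 × 1/4 = 369.5
  pink: 1478 × 2/4 = 739
  white: 1478 × 1/4 = 369.5

369.5, 739, 369.5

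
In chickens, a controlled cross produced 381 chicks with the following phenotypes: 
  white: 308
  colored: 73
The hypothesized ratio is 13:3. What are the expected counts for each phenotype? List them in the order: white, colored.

309.5625, 71.4375

Expected counts for N = 381 under a 13:3 ratio (total parts = 16):
  white: 381 × 13/16 = 309.5625
  colored: 381 × 3/16 = 71.4375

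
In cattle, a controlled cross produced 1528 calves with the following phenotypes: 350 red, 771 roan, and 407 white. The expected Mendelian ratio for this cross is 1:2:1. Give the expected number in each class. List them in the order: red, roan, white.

382, 764, 382

Total ratio parts = 4. Expected numbers out of 1528:
  red: 1528 × 1/4 = 382
  roan: 1528 × 2/4 = 764
  white: 1528 × 1/4 = 382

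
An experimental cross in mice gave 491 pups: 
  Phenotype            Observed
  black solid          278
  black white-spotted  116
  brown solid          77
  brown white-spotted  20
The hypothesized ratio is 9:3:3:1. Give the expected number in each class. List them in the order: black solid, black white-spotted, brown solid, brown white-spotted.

Total ratio parts = 16. Expected numbers out of 491:
  black solid: 491 × 9/16 = 276.1875
  black white-spotted: 491 × 3/16 = 92.0625
  brown solid: 491 × 3/16 = 92.0625
  brown white-spotted: 491 × 1/16 = 30.6875

276.1875, 92.0625, 92.0625, 30.6875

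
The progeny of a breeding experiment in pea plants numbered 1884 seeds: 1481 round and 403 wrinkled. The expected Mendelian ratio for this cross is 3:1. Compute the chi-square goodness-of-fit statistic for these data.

13.090

The 3:1 ratio has 4 parts, so with N = 1884 the expected counts are:
  round: 1884 × 3/4 = 1413
  wrinkled: 1884 × 1/4 = 471
χ² = Σ (O − E)² / E
  round: (1481 − 1413)² / 1413 = 3.2725
  wrinkled: (403 − 471)² / 471 = 9.8174
χ² = 3.2725 + 9.8174 = 13.0899 ≈ 13.090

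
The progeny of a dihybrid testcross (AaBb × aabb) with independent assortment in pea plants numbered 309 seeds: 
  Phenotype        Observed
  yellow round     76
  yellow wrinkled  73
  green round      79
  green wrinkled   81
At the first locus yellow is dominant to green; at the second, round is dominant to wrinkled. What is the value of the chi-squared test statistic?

A dihybrid testcross with independent assortment gives a 1:1:1:1 ratio.
Total ratio parts = 4. Expected numbers out of 309:
  yellow round: 309 × 1/4 = 77.25
  yellow wrinkled: 309 × 1/4 = 77.25
  green round: 309 × 1/4 = 77.25
  green wrinkled: 309 × 1/4 = 77.25
χ² = Σ (O − E)² / E
  yellow round: (76 − 77.25)² / 77.25 = 0.0202
  yellow wrinkled: (73 − 77.25)² / 77.25 = 0.2338
  green round: (79 − 77.25)² / 77.25 = 0.0396
  green wrinkled: (81 − 77.25)² / 77.25 = 0.1820
χ² = 0.0202 + 0.2338 + 0.0396 + 0.1820 = 0.4756 ≈ 0.476

0.476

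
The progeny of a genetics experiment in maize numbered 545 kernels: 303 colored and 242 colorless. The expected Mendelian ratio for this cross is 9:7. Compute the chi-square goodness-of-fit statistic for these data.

0.095

Total ratio parts = 16. Expected numbers out of 545:
  colored: 545 × 9/16 = 306.5625
  colorless: 545 × 7/16 = 238.4375
χ² = Σ (O − E)² / E
  colored: (303 − 306.5625)² / 306.5625 = 0.0414
  colorless: (242 − 238.4375)² / 238.4375 = 0.0532
χ² = 0.0414 + 0.0532 = 0.0946 ≈ 0.095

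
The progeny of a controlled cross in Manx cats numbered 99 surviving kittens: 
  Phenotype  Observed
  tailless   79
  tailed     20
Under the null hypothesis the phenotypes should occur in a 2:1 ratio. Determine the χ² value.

7.682

Total ratio parts = 3. Expected numbers out of 99:
  tailless: 99 × 2/3 = 66
  tailed: 99 × 1/3 = 33
χ² = Σ (O − E)² / E
  tailless: (79 − 66)² / 66 = 2.5606
  tailed: (20 − 33)² / 33 = 5.1212
χ² = 2.5606 + 5.1212 = 7.6818 ≈ 7.682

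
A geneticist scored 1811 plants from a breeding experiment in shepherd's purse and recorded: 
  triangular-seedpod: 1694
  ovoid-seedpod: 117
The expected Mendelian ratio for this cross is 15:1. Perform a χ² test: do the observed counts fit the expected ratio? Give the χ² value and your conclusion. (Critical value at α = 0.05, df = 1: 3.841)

0.137; consistent

Expected counts for N = 1811 under a 15:1 ratio (total parts = 16):
  triangular-seedpod: 1811 × 15/16 = 1697.8125
  ovoid-seedpod: 1811 × 1/16 = 113.1875
χ² = Σ (O − E)² / E
  triangular-seedpod: (1694 − 1697.8125)² / 1697.8125 = 0.0086
  ovoid-seedpod: (117 − 113.1875)² / 113.1875 = 0.1284
χ² = 0.0086 + 0.1284 = 0.137
Degrees of freedom = 2 − 1 = 1; critical value at α = 0.05 is 3.841.
Since 0.137 < 3.841, we fail to reject the null hypothesis — the data are consistent with the 15:1 ratio.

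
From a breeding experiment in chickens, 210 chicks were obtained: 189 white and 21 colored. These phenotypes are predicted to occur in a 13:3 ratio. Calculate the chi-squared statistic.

10.554

Expected counts for N = 210 under a 13:3 ratio (total parts = 16):
  white: 210 × 13/16 = 170.625
  colored: 210 × 3/16 = 39.375
χ² = Σ (O − E)² / E
  white: (189 − 170.625)² / 170.625 = 1.9788
  colored: (21 − 39.375)² / 39.375 = 8.5750
χ² = 1.9788 + 8.5750 = 10.5538 ≈ 10.554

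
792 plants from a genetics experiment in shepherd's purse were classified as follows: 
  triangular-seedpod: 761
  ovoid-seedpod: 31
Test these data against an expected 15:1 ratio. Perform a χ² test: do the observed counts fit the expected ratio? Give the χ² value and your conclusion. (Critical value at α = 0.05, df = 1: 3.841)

Expected counts for N = 792 under a 15:1 ratio (total parts = 16):
  triangular-seedpod: 792 × 15/16 = 742.5
  ovoid-seedpod: 792 × 1/16 = 49.5
χ² = Σ (O − E)² / E
  triangular-seedpod: (761 − 742.5)² / 742.5 = 0.4609
  ovoid-seedpod: (31 − 49.5)² / 49.5 = 6.9141
χ² = 0.4609 + 6.9141 = 7.375
Degrees of freedom = 2 − 1 = 1; critical value at α = 0.05 is 3.841.
Since 7.375 > 3.841, we reject the null hypothesis — the data do not fit the 15:1 ratio.

7.375; not consistent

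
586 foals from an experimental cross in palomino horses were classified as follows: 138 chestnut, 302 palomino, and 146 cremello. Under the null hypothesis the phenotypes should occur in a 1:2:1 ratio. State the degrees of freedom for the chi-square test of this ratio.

A goodness-of-fit test with 3 phenotype classes has df = 3 − 1 = 2.

2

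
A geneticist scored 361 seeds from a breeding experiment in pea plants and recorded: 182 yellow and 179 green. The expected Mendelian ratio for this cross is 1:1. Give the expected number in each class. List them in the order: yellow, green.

180.5, 180.5

Expected counts for N = 361 under a 1:1 ratio (total parts = 2):
  yellow: 361 × 1/2 = 180.5
  green: 361 × 1/2 = 180.5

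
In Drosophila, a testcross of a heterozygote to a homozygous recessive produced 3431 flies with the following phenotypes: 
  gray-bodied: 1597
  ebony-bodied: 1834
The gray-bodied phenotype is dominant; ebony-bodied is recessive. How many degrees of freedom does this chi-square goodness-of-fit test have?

A testcross of a heterozygote (Aa × aa) gives a 1:1 phenotypic ratio.
A goodness-of-fit test with 2 phenotype classes has df = 2 − 1 = 1.

1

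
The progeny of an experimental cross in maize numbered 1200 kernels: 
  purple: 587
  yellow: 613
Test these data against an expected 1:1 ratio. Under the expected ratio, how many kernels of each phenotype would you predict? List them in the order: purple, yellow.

600, 600

Total ratio parts = 2. Expected numbers out of 1200:
  purple: 1200 × 1/2 = 600
  yellow: 1200 × 1/2 = 600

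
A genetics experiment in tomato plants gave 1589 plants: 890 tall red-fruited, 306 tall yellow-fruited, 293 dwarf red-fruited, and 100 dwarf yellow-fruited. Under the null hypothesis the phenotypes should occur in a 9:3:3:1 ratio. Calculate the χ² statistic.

Total ratio parts = 16. Expected numbers out of 1589:
  tall red-fruited: 1589 × 9/16 = 893.8125
  tall yellow-fruited: 1589 × 3/16 = 297.9375
  dwarf red-fruited: 1589 × 3/16 = 297.9375
  dwarf yellow-fruited: 1589 × 1/16 = 99.3125
χ² = Σ (O − E)² / E
  tall red-fruited: (890 − 893.8125)² / 893.8125 = 0.0163
  tall yellow-fruited: (306 − 297.9375)² / 297.9375 = 0.2182
  dwarf red-fruited: (293 − 297.9375)² / 297.9375 = 0.0818
  dwarf yellow-fruited: (100 − 99.3125)² / 99.3125 = 0.0048
χ² = 0.0163 + 0.2182 + 0.0818 + 0.0048 = 0.3211 ≈ 0.321

0.321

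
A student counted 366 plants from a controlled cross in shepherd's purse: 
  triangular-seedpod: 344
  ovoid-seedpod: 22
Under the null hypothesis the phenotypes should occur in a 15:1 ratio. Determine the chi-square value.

0.036

Under the 15:1 hypothesis (Σ ratio = 16, N = 366):
  triangular-seedpod: 366 × 15/16 = 343.125
  ovoid-seedpod: 366 × 1/16 = 22.875
χ² = Σ (O − E)² / E
  triangular-seedpod: (344 − 343.125)² / 343.125 = 0.0022
  ovoid-seedpod: (22 − 22.875)² / 22.875 = 0.0335
χ² = 0.0022 + 0.0335 = 0.0357 ≈ 0.036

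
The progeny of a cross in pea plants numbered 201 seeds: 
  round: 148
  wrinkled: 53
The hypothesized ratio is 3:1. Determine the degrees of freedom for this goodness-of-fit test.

A goodness-of-fit test with 2 phenotype classes has df = 2 − 1 = 1.

1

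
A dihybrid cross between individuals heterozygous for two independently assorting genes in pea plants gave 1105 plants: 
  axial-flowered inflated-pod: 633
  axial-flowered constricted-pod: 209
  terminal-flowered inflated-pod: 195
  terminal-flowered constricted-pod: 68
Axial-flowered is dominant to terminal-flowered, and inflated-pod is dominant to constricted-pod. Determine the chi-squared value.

0.960

A dihybrid F₂ with independent assortment and complete dominance at both loci gives a 9:3:3:1 phenotypic ratio.
Under the 9:3:3:1 hypothesis (Σ ratio = 16, N = 1105):
  axial-flowered inflated-pod: 1105 × 9/16 = 621.5625
  axial-flowered constricted-pod: 1105 × 3/16 = 207.1875
  terminal-flowered inflated-pod: 1105 × 3/16 = 207.1875
  terminal-flowered constricted-pod: 1105 × 1/16 = 69.0625
χ² = Σ (O − E)² / E
  axial-flowered inflated-pod: (633 − 621.5625)² / 621.5625 = 0.2105
  axial-flowered constricted-pod: (209 − 207.1875)² / 207.1875 = 0.0159
  terminal-flowered inflated-pod: (195 − 207.1875)² / 207.1875 = 0.7169
  terminal-flowered constricted-pod: (68 − 69.0625)² / 69.0625 = 0.0163
χ² = 0.2105 + 0.0159 + 0.7169 + 0.0163 = 0.9596 ≈ 0.960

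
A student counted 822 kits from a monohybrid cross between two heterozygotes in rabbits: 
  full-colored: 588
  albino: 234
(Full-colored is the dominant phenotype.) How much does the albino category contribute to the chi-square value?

For a monohybrid cross between heterozygotes with complete dominance, the expected phenotypic ratio is 3:1.
The 3:1 ratio has 4 parts, so with N = 822 the expected counts are:
  full-colored: 822 × 3/4 = 616.5
  albino: 822 × 1/4 = 205.5
Contribution of albino: (234 − 205.5)² / 205.5 = 3.9526

3.953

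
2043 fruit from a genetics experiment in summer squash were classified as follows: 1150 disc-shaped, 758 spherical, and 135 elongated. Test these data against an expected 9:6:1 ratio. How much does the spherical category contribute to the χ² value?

Expected counts for N = 2043 under a 9:6:1 ratio (total parts = 16):
  disc-shaped: 2043 × 9/16 = 1149.1875
  spherical: 2043 × 6/16 = 766.125
  elongated: 2043 × 1/16 = 127.6875
Contribution of spherical: (758 − 766.125)² / 766.125 = 0.0862

0.086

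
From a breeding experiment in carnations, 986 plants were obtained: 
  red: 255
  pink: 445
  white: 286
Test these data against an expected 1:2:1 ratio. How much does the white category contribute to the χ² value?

Expected counts for N = 986 under a 1:2:1 ratio (total parts = 4):
  red: 986 × 1/4 = 246.5
  pink: 986 × 2/4 = 493
  white: 986 × 1/4 = 246.5
Contribution of white: (286 − 246.5)² / 246.5 = 6.3296

6.330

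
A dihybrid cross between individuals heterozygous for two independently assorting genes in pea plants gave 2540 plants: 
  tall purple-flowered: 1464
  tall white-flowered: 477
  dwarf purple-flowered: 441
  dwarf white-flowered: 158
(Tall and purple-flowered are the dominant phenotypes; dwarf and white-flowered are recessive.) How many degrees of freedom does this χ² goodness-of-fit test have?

A dihybrid F₂ with independent assortment and complete dominance at both loci gives a 9:3:3:1 phenotypic ratio.
A goodness-of-fit test with 4 phenotype classes has df = 4 − 1 = 3.

3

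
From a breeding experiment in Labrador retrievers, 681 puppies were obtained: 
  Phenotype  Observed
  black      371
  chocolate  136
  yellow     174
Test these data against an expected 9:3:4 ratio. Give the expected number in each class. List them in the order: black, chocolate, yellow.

Total ratio parts = 16. Expected numbers out of 681:
  black: 681 × 9/16 = 383.0625
  chocolate: 681 × 3/16 = 127.6875
  yellow: 681 × 4/16 = 170.25

383.0625, 127.6875, 170.25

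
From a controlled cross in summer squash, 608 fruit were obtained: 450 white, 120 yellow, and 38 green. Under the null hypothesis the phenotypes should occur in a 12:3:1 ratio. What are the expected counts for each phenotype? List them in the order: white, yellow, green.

456, 114, 38

The 12:3:1 ratio has 16 parts, so with N = 608 the expected counts are:
  white: 608 × 12/16 = 456
  yellow: 608 × 3/16 = 114
  green: 608 × 1/16 = 38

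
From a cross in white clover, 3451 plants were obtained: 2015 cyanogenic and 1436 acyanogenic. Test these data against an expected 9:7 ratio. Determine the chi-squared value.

Expected counts for N = 3451 under a 9:7 ratio (total parts = 16):
  cyanogenic: 3451 × 9/16 = 1941.1875
  acyanogenic: 3451 × 7/16 = 1509.8125
χ² = Σ (O − E)² / E
  cyanogenic: (2015 − 1941.1875)² / 1941.1875 = 2.8067
  acyanogenic: (1436 − 1509.8125)² / 1509.8125 = 3.6086
χ² = 2.8067 + 3.6086 = 6.4153 ≈ 6.415

6.415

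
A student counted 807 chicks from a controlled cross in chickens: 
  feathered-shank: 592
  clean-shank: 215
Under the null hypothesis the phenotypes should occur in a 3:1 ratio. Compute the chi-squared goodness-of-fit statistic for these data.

1.160

The 3:1 ratio has 4 parts, so with N = 807 the expected counts are:
  feathered-shank: 807 × 3/4 = 605.25
  clean-shank: 807 × 1/4 = 201.75
χ² = Σ (O − E)² / E
  feathered-shank: (592 − 605.25)² / 605.25 = 0.2901
  clean-shank: (215 − 201.75)² / 201.75 = 0.8702
χ² = 0.2901 + 0.8702 = 1.1603 ≈ 1.160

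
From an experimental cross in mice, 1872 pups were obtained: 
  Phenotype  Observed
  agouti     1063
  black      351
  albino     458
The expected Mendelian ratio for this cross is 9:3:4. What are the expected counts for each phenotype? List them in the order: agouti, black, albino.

1053, 351, 468

Under the 9:3:4 hypothesis (Σ ratio = 16, N = 1872):
  agouti: 1872 × 9/16 = 1053
  black: 1872 × 3/16 = 351
  albino: 1872 × 4/16 = 468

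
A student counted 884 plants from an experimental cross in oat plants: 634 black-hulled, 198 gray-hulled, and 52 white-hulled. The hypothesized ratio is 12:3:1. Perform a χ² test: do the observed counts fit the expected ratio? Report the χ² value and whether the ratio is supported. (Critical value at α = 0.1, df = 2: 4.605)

Expected counts for N = 884 under a 12:3:1 ratio (total parts = 16):
  black-hulled: 884 × 12/16 = 663
  gray-hulled: 884 × 3/16 = 165.75
  white-hulled: 884 × 1/16 = 55.25
χ² = Σ (O − E)² / E
  black-hulled: (634 − 663)² / 663 = 1.2685
  gray-hulled: (198 − 165.75)² / 165.75 = 6.2749
  white-hulled: (52 − 55.25)² / 55.25 = 0.1912
χ² = 1.2685 + 6.2749 + 0.1912 = 7.7346 ≈ 7.735
Degrees of freedom = 3 − 1 = 2; critical value at α = 0.1 is 4.605.
Since 7.735 > 4.605, we reject the null hypothesis — the data do not fit the 12:3:1 ratio.

7.735; not consistent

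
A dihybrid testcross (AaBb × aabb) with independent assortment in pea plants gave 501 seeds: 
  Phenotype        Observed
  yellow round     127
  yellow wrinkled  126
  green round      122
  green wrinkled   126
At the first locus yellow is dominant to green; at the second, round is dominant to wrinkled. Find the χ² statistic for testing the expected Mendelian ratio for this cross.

A dihybrid testcross with independent assortment gives a 1:1:1:1 ratio.
Under the 1:1:1:1 hypothesis (Σ ratio = 4, N = 501):
  yellow round: 501 × 1/4 = 125.25
  yellow wrinkled: 501 × 1/4 = 125.25
  green round: 501 × 1/4 = 125.25
  green wrinkled: 501 × 1/4 = 125.25
χ² = Σ (O − E)² / E
  yellow round: (127 − 125.25)² / 125.25 = 0.0245
  yellow wrinkled: (126 − 125.25)² / 125.25 = 0.0045
  green round: (122 − 125.25)² / 125.25 = 0.0843
  green wrinkled: (126 − 125.25)² / 125.25 = 0.0045
χ² = 0.0245 + 0.0045 + 0.0843 + 0.0045 = 0.1178 ≈ 0.118

0.118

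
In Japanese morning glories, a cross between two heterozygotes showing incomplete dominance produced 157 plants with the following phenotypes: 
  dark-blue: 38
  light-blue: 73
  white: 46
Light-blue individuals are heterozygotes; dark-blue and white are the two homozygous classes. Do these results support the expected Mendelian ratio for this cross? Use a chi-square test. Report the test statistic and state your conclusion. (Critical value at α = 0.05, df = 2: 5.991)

With incomplete dominance, a heterozygote × heterozygote cross gives a 1:2:1 phenotypic ratio.
The 1:2:1 ratio has 4 parts, so with N = 157 the expected counts are:
  dark-blue: 157 × 1/4 = 39.25
  light-blue: 157 × 2/4 = 78.5
  white: 157 × 1/4 = 39.25
χ² = Σ (O − E)² / E
  dark-blue: (38 − 39.25)² / 39.25 = 0.0398
  light-blue: (73 − 78.5)² / 78.5 = 0.3854
  white: (46 − 39.25)² / 39.25 = 1.1608
χ² = 0.0398 + 0.3854 + 1.1608 = 1.586
Degrees of freedom = 3 − 1 = 2; critical value at α = 0.05 is 5.991.
Since 1.586 < 5.991, we fail to reject the null hypothesis — the data are consistent with the 1:2:1 ratio.

1.586; consistent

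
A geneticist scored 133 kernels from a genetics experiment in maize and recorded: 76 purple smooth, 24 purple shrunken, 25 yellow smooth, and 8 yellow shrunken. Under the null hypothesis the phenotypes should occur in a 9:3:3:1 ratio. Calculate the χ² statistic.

0.066

Under the 9:3:3:1 hypothesis (Σ ratio = 16, N = 133):
  purple smooth: 133 × 9/16 = 74.8125
  purple shrunken: 133 × 3/16 = 24.9375
  yellow smooth: 133 × 3/16 = 24.9375
  yellow shrunken: 133 × 1/16 = 8.3125
χ² = Σ (O − E)² / E
  purple smooth: (76 − 74.8125)² / 74.8125 = 0.0188
  purple shrunken: (24 − 24.9375)² / 24.9375 = 0.0352
  yellow smooth: (25 − 24.9375)² / 24.9375 = 0.0002
  yellow shrunken: (8 − 8.3125)² / 8.3125 = 0.0117
χ² = 0.0188 + 0.0352 + 0.0002 + 0.0117 = 0.0659 ≈ 0.066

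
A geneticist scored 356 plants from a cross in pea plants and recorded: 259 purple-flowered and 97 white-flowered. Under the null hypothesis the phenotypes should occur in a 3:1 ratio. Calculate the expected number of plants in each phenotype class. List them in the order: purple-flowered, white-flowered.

The 3:1 ratio has 4 parts, so with N = 356 the expected counts are:
  purple-flowered: 356 × 3/4 = 267
  white-flowered: 356 × 1/4 = 89

267, 89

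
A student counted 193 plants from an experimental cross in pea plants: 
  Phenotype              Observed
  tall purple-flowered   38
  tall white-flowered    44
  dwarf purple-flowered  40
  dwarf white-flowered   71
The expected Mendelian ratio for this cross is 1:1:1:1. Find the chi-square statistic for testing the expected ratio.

14.689

Total ratio parts = 4. Expected numbers out of 193:
  tall purple-flowered: 193 × 1/4 = 48.25
  tall white-flowered: 193 × 1/4 = 48.25
  dwarf purple-flowered: 193 × 1/4 = 48.25
  dwarf white-flowered: 193 × 1/4 = 48.25
χ² = Σ (O − E)² / E
  tall purple-flowered: (38 − 48.25)² / 48.25 = 2.1775
  tall white-flowered: (44 − 48.25)² / 48.25 = 0.3744
  dwarf purple-flowered: (40 − 48.25)² / 48.25 = 1.4106
  dwarf white-flowered: (71 − 48.25)² / 48.25 = 10.7267
χ² = 2.1775 + 0.3744 + 1.4106 + 10.7267 = 14.6892 ≈ 14.689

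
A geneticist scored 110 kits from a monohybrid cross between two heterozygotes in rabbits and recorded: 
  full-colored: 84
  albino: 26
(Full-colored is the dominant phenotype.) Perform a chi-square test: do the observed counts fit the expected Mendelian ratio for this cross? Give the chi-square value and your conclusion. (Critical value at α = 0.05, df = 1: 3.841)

For a monohybrid cross between heterozygotes with complete dominance, the expected phenotypic ratio is 3:1.
The 3:1 ratio has 4 parts, so with N = 110 the expected counts are:
  full-colored: 110 × 3/4 = 82.5
  albino: 110 × 1/4 = 27.5
χ² = Σ (O − E)² / E
  full-colored: (84 − 82.5)² / 82.5 = 0.0273
  albino: (26 − 27.5)² / 27.5 = 0.0818
χ² = 0.0273 + 0.0818 = 0.1091 ≈ 0.109
Degrees of freedom = 2 − 1 = 1; critical value at α = 0.05 is 3.841.
Since 0.109 < 3.841, we fail to reject the null hypothesis — the data are consistent with the 3:1 ratio.

0.109; consistent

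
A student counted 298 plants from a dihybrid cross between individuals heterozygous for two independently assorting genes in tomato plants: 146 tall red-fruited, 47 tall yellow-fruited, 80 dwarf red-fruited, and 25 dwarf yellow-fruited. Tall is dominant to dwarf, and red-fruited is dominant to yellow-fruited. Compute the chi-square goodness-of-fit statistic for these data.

16.798

A dihybrid F₂ with independent assortment and complete dominance at both loci gives a 9:3:3:1 phenotypic ratio.
The 9:3:3:1 ratio has 16 parts, so with N = 298 the expected counts are:
  tall red-fruited: 298 × 9/16 = 167.625
  tall yellow-fruited: 298 × 3/16 = 55.875
  dwarf red-fruited: 298 × 3/16 = 55.875
  dwarf yellow-fruited: 298 × 1/16 = 18.625
χ² = Σ (O − E)² / E
  tall red-fruited: (146 − 167.625)² / 167.625 = 2.7898
  tall yellow-fruited: (47 − 55.875)² / 55.875 = 1.4097
  dwarf red-fruited: (80 − 55.875)² / 55.875 = 10.4164
  dwarf yellow-fruited: (25 − 18.625)² / 18.625 = 2.1820
χ² = 2.7898 + 1.4097 + 10.4164 + 2.1820 = 16.7979 ≈ 16.798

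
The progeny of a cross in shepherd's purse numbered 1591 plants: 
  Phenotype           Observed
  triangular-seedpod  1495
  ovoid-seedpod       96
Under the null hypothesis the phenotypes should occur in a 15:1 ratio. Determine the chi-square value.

0.127

Total ratio parts = 16. Expected numbers out of 1591:
  triangular-seedpod: 1591 × 15/16 = 1491.5625
  ovoid-seedpod: 1591 × 1/16 = 99.4375
χ² = Σ (O − E)² / E
  triangular-seedpod: (1495 − 1491.5625)² / 1491.5625 = 0.0079
  ovoid-seedpod: (96 − 99.4375)² / 99.4375 = 0.1188
χ² = 0.0079 + 0.1188 = 0.1267 ≈ 0.127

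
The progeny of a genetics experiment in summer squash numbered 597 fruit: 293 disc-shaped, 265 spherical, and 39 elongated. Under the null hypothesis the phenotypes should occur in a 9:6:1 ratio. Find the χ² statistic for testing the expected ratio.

Expected counts for N = 597 under a 9:6:1 ratio (total parts = 16):
  disc-shaped: 597 × 9/16 = 335.8125
  spherical: 597 × 6/16 = 223.875
  elongated: 597 × 1/16 = 37.3125
χ² = Σ (O − E)² / E
  disc-shaped: (293 − 335.8125)² / 335.8125 = 5.4581
  spherical: (265 − 223.875)² / 223.875 = 7.5545
  elongated: (39 − 37.3125)² / 37.3125 = 0.0763
χ² = 5.4581 + 7.5545 + 0.0763 = 13.0889 ≈ 13.089

13.089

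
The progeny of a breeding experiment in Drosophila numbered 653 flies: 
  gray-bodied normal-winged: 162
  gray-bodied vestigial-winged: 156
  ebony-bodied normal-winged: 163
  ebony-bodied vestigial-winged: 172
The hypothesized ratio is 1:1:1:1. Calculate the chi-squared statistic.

Expected counts for N = 653 under a 1:1:1:1 ratio (total parts = 4):
  gray-bodied normal-winged: 653 × 1/4 = 163.25
  gray-bodied vestigial-winged: 653 × 1/4 = 163.25
  ebony-bodied normal-winged: 653 × 1/4 = 163.25
  ebony-bodied vestigial-winged: 653 × 1/4 = 163.25
χ² = Σ (O − E)² / E
  gray-bodied normal-winged: (162 − 163.25)² / 163.25 = 0.0096
  gray-bodied vestigial-winged: (156 − 163.25)² / 163.25 = 0.3220
  ebony-bodied normal-winged: (163 − 163.25)² / 163.25 = 0.0004
  ebony-bodied vestigial-winged: (172 − 163.25)² / 163.25 = 0.4690
χ² = 0.0096 + 0.3220 + 0.0004 + 0.4690 = 0.801

0.801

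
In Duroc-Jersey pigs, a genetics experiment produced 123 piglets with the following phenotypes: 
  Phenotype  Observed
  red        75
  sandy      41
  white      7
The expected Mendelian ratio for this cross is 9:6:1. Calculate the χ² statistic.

Total ratio parts = 16. Expected numbers out of 123:
  red: 123 × 9/16 = 69.1875
  sandy: 123 × 6/16 = 46.125
  white: 123 × 1/16 = 7.6875
χ² = Σ (O − E)² / E
  red: (75 − 69.1875)² / 69.1875 = 0.4883
  sandy: (41 − 46.125)² / 46.125 = 0.5694
  white: (7 − 7.6875)² / 7.6875 = 0.0615
χ² = 0.4883 + 0.5694 + 0.0615 = 1.1192 ≈ 1.119

1.119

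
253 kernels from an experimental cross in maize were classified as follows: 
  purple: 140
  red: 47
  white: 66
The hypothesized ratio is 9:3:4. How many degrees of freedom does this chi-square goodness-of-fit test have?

A goodness-of-fit test with 3 phenotype classes has df = 3 − 1 = 2.

2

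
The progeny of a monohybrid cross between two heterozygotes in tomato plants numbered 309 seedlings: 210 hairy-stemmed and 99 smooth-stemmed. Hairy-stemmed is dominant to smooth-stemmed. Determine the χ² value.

For a monohybrid cross between heterozygotes with complete dominance, the expected phenotypic ratio is 3:1.
The 3:1 ratio has 4 parts, so with N = 309 the expected counts are:
  hairy-stemmed: 309 × 3/4 = 231.75
  smooth-stemmed: 309 × 1/4 = 77.25
χ² = Σ (O − E)² / E
  hairy-stemmed: (210 − 231.75)² / 231.75 = 2.0413
  smooth-stemmed: (99 − 77.25)² / 77.25 = 6.1238
χ² = 2.0413 + 6.1238 = 8.1651 ≈ 8.165

8.165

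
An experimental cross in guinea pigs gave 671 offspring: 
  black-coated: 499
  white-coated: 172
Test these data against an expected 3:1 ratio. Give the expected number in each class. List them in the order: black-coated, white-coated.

503.25, 167.75

The 3:1 ratio has 4 parts, so with N = 671 the expected counts are:
  black-coated: 671 × 3/4 = 503.25
  white-coated: 671 × 1/4 = 167.75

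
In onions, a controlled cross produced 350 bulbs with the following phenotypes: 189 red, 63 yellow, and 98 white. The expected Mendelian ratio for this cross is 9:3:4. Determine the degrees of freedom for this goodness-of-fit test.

A goodness-of-fit test with 3 phenotype classes has df = 3 − 1 = 2.

2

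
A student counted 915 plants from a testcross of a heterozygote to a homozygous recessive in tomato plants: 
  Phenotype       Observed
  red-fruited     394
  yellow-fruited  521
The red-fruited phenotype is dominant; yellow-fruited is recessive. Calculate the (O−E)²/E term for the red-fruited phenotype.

A testcross of a heterozygote (Aa × aa) gives a 1:1 phenotypic ratio.
Expected counts for N = 915 under a 1:1 ratio (total parts = 2):
  red-fruited: 915 × 1/2 = 457.5
  yellow-fruited: 915 × 1/2 = 457.5
Contribution of red-fruited: (394 − 457.5)² / 457.5 = 8.8137

8.814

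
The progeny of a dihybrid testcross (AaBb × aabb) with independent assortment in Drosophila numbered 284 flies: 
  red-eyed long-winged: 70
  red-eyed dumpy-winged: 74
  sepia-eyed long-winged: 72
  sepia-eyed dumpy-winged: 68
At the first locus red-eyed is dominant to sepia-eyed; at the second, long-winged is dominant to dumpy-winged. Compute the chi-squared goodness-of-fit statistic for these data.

A dihybrid testcross with independent assortment gives a 1:1:1:1 ratio.
The 1:1:1:1 ratio has 4 parts, so with N = 284 the expected counts are:
  red-eyed long-winged: 284 × 1/4 = 71
  red-eyed dumpy-winged: 284 × 1/4 = 71
  sepia-eyed long-winged: 284 × 1/4 = 71
  sepia-eyed dumpy-winged: 284 × 1/4 = 71
χ² = Σ (O − E)² / E
  red-eyed long-winged: (70 − 71)² / 71 = 0.0141
  red-eyed dumpy-winged: (74 − 71)² / 71 = 0.1268
  sepia-eyed long-winged: (72 − 71)² / 71 = 0.0141
  sepia-eyed dumpy-winged: (68 − 71)² / 71 = 0.1268
χ² = 0.0141 + 0.1268 + 0.0141 + 0.1268 = 0.2818 ≈ 0.282

0.282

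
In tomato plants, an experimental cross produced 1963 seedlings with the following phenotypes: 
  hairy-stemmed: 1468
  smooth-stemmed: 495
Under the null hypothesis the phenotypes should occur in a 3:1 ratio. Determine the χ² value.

The 3:1 ratio has 4 parts, so with N = 1963 the expected counts are:
  hairy-stemmed: 1963 × 3/4 = 1472.25
  smooth-stemmed: 1963 × 1/4 = 490.75
χ² = Σ (O − E)² / E
  hairy-stemmed: (1468 − 1472.25)² / 1472.25 = 0.0123
  smooth-stemmed: (495 − 490.75)² / 490.75 = 0.0368
χ² = 0.0123 + 0.0368 = 0.0491 ≈ 0.049

0.049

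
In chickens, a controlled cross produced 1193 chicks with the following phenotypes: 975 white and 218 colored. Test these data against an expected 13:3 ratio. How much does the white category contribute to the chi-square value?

0.033

Under the 13:3 hypothesis (Σ ratio = 16, N = 1193):
  white: 1193 × 13/16 = 969.3125
  colored: 1193 × 3/16 = 223.6875
Contribution of white: (975 − 969.3125)² / 969.3125 = 0.0334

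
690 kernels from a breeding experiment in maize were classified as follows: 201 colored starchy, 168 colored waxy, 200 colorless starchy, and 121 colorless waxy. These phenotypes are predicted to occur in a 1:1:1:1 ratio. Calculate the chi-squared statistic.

24.586

The 1:1:1:1 ratio has 4 parts, so with N = 690 the expected counts are:
  colored starchy: 690 × 1/4 = 172.5
  colored waxy: 690 × 1/4 = 172.5
  colorless starchy: 690 × 1/4 = 172.5
  colorless waxy: 690 × 1/4 = 172.5
χ² = Σ (O − E)² / E
  colored starchy: (201 − 172.5)² / 172.5 = 4.7087
  colored waxy: (168 − 172.5)² / 172.5 = 0.1174
  colorless starchy: (200 − 172.5)² / 172.5 = 4.3841
  colorless waxy: (121 − 172.5)² / 172.5 = 15.3754
χ² = 4.7087 + 0.1174 + 4.3841 + 15.3754 = 24.5856 ≈ 24.586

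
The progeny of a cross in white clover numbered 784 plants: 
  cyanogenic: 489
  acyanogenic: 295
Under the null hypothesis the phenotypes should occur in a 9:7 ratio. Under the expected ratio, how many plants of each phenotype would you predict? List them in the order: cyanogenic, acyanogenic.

441, 343

Total ratio parts = 16. Expected numbers out of 784:
  cyanogenic: 784 × 9/16 = 441
  acyanogenic: 784 × 7/16 = 343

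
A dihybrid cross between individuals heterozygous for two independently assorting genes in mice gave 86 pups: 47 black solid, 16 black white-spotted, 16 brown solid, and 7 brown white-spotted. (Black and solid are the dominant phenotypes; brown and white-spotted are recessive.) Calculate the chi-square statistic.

A dihybrid F₂ with independent assortment and complete dominance at both loci gives a 9:3:3:1 phenotypic ratio.
The 9:3:3:1 ratio has 16 parts, so with N = 86 the expected counts are:
  black solid: 86 × 9/16 = 48.375
  black white-spotted: 86 × 3/16 = 16.125
  brown solid: 86 × 3/16 = 16.125
  brown white-spotted: 86 × 1/16 = 5.375
χ² = Σ (O − E)² / E
  black solid: (47 − 48.375)² / 48.375 = 0.0391
  black white-spotted: (16 − 16.125)² / 16.125 = 0.0010
  brown solid: (16 − 16.125)² / 16.125 = 0.0010
  brown white-spotted: (7 − 5.375)² / 5.375 = 0.4913
χ² = 0.0391 + 0.0010 + 0.0010 + 0.4913 = 0.5324 ≈ 0.532

0.532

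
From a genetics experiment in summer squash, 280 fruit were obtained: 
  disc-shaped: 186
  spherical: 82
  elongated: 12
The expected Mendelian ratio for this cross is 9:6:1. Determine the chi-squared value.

Expected counts for N = 280 under a 9:6:1 ratio (total parts = 16):
  disc-shaped: 280 × 9/16 = 157.5
  spherical: 280 × 6/16 = 105
  elongated: 280 × 1/16 = 17.5
χ² = Σ (O − E)² / E
  disc-shaped: (186 − 157.5)² / 157.5 = 5.1571
  spherical: (82 − 105)² / 105 = 5.0381
  elongated: (12 − 17.5)² / 17.5 = 1.7286
χ² = 5.1571 + 5.0381 + 1.7286 = 11.9238 ≈ 11.924

11.924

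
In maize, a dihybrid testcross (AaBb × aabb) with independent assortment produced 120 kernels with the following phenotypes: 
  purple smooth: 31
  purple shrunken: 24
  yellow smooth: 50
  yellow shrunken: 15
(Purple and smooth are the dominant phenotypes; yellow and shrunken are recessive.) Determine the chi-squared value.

22.067

A dihybrid testcross with independent assortment gives a 1:1:1:1 ratio.
Total ratio parts = 4. Expected numbers out of 120:
  purple smooth: 120 × 1/4 = 30
  purple shrunken: 120 × 1/4 = 30
  yellow smooth: 120 × 1/4 = 30
  yellow shrunken: 120 × 1/4 = 30
χ² = Σ (O − E)² / E
  purple smooth: (31 − 30)² / 30 = 0.0333
  purple shrunken: (24 − 30)² / 30 = 1.2000
  yellow smooth: (50 − 30)² / 30 = 13.3333
  yellow shrunken: (15 − 30)² / 30 = 7.5000
χ² = 0.0333 + 1.2000 + 13.3333 + 7.5000 = 22.0666 ≈ 22.067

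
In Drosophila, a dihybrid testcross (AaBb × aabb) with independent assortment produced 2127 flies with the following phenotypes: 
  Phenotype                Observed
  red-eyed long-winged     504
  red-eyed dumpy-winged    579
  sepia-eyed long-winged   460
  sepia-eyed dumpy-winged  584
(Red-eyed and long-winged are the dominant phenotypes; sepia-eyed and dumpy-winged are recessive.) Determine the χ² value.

20.462

A dihybrid testcross with independent assortment gives a 1:1:1:1 ratio.
Expected counts for N = 2127 under a 1:1:1:1 ratio (total parts = 4):
  red-eyed long-winged: 2127 × 1/4 = 531.75
  red-eyed dumpy-winged: 2127 × 1/4 = 531.75
  sepia-eyed long-winged: 2127 × 1/4 = 531.75
  sepia-eyed dumpy-winged: 2127 × 1/4 = 531.75
χ² = Σ (O − E)² / E
  red-eyed long-winged: (504 − 531.75)² / 531.75 = 1.4482
  red-eyed dumpy-winged: (579 − 531.75)² / 531.75 = 4.1985
  sepia-eyed long-winged: (460 − 531.75)² / 531.75 = 9.6814
  sepia-eyed dumpy-winged: (584 − 531.75)² / 531.75 = 5.1341
χ² = 1.4482 + 4.1985 + 9.6814 + 5.1341 = 20.4622 ≈ 20.462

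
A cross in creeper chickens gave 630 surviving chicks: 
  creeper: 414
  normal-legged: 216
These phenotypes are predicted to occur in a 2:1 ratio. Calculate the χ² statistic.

Total ratio parts = 3. Expected numbers out of 630:
  creeper: 630 × 2/3 = 420
  normal-legged: 630 × 1/3 = 210
χ² = Σ (O − E)² / E
  creeper: (414 − 420)² / 420 = 0.0857
  normal-legged: (216 − 210)² / 210 = 0.1714
χ² = 0.0857 + 0.1714 = 0.2571 ≈ 0.257

0.257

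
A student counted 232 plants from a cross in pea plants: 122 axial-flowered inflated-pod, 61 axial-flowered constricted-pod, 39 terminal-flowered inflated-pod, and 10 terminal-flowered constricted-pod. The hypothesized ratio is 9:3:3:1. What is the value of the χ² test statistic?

The 9:3:3:1 ratio has 16 parts, so with N = 232 the expected counts are:
  axial-flowered inflated-pod: 232 × 9/16 = 130.5
  axial-flowered constricted-pod: 232 × 3/16 = 43.5
  terminal-flowered inflated-pod: 232 × 3/16 = 43.5
  terminal-flowered constricted-pod: 232 × 1/16 = 14.5
χ² = Σ (O − E)² / E
  axial-flowered inflated-pod: (122 − 130.5)² / 130.5 = 0.5536
  axial-flowered constricted-pod: (61 − 43.5)² / 43.5 = 7.0402
  terminal-flowered inflated-pod: (39 − 43.5)² / 43.5 = 0.4655
  terminal-flowered constricted-pod: (10 − 14.5)² / 14.5 = 1.3966
χ² = 0.5536 + 7.0402 + 0.4655 + 1.3966 = 9.4559 ≈ 9.456

9.456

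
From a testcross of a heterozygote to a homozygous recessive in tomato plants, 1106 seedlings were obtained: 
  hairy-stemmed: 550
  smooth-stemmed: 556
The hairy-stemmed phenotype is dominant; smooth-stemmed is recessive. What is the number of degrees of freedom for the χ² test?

1

A testcross of a heterozygote (Aa × aa) gives a 1:1 phenotypic ratio.
A goodness-of-fit test with 2 phenotype classes has df = 2 − 1 = 1.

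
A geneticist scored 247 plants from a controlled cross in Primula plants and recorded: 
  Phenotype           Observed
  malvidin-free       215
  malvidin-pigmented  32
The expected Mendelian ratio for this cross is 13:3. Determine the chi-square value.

5.444

Expected counts for N = 247 under a 13:3 ratio (total parts = 16):
  malvidin-free: 247 × 13/16 = 200.6875
  malvidin-pigmented: 247 × 3/16 = 46.3125
χ² = Σ (O − E)² / E
  malvidin-free: (215 − 200.6875)² / 200.6875 = 1.0207
  malvidin-pigmented: (32 − 46.3125)² / 46.3125 = 4.4232
χ² = 1.0207 + 4.4232 = 5.4439 ≈ 5.444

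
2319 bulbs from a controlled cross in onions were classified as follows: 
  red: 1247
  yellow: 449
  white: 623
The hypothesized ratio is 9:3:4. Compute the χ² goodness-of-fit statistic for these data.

6.219

Expected counts for N = 2319 under a 9:3:4 ratio (total parts = 16):
  red: 2319 × 9/16 = 1304.4375
  yellow: 2319 × 3/16 = 434.8125
  white: 2319 × 4/16 = 579.75
χ² = Σ (O − E)² / E
  red: (1247 − 1304.4375)² / 1304.4375 = 2.5291
  yellow: (449 − 434.8125)² / 434.8125 = 0.4629
  white: (623 − 579.75)² / 579.75 = 3.2265
χ² = 2.5291 + 0.4629 + 3.2265 = 6.2185 ≈ 6.219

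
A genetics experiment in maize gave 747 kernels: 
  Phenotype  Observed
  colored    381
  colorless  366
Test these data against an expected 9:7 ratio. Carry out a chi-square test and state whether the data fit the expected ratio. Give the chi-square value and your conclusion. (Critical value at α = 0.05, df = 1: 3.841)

8.354; not consistent

Under the 9:7 hypothesis (Σ ratio = 16, N = 747):
  colored: 747 × 9/16 = 420.1875
  colorless: 747 × 7/16 = 326.8125
χ² = Σ (O − E)² / E
  colored: (381 − 420.1875)² / 420.1875 = 3.6547
  colorless: (366 − 326.8125)² / 326.8125 = 4.6989
χ² = 3.6547 + 4.6989 = 8.3536 ≈ 8.354
Degrees of freedom = 2 − 1 = 1; critical value at α = 0.05 is 3.841.
Since 8.354 > 3.841, we reject the null hypothesis — the data do not fit the 9:7 ratio.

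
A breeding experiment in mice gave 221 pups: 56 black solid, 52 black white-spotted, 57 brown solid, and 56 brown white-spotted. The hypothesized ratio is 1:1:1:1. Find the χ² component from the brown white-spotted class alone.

Under the 1:1:1:1 hypothesis (Σ ratio = 4, N = 221):
  black solid: 221 × 1/4 = 55.25
  black white-spotted: 221 × 1/4 = 55.25
  brown solid: 221 × 1/4 = 55.25
  brown white-spotted: 221 × 1/4 = 55.25
Contribution of brown white-spotted: (56 − 55.25)² / 55.25 = 0.0102

0.010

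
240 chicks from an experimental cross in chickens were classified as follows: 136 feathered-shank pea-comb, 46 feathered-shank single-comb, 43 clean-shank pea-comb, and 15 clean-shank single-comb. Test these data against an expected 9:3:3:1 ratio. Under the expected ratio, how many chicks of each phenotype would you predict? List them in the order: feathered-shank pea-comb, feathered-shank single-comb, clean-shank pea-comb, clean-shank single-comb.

Expected counts for N = 240 under a 9:3:3:1 ratio (total parts = 16):
  feathered-shank pea-comb: 240 × 9/16 = 135
  feathered-shank single-comb: 240 × 3/16 = 45
  clean-shank pea-comb: 240 × 3/16 = 45
  clean-shank single-comb: 240 × 1/16 = 15

135, 45, 45, 15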